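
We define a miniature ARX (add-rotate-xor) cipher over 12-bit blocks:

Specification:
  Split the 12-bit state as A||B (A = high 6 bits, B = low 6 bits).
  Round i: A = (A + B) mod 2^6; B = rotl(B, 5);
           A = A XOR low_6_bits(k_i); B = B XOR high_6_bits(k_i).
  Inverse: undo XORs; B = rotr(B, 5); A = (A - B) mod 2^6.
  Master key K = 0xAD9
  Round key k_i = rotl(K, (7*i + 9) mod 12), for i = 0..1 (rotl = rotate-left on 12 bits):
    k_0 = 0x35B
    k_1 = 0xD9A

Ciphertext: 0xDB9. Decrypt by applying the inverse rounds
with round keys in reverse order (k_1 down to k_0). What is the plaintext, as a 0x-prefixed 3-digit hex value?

s_0 = ciphertext = 0xDB9
s_1 = InvRound(s_0, k_1) = 0x39E
s_2 = InvRound(s_1, k_0) = 0xBE6

0xBE6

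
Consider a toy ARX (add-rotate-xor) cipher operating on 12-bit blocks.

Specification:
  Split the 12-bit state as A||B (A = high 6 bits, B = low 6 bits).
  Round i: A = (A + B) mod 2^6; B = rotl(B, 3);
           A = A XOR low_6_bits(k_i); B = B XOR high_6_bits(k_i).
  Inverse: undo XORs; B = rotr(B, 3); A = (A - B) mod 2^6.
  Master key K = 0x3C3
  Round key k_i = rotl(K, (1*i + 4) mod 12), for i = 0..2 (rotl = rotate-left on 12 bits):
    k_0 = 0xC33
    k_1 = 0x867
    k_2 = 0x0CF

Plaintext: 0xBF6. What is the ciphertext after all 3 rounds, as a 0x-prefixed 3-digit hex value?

s_0 = plaintext = 0xBF6
s_1 = Round(s_0, k_0) = 0x586
s_2 = Round(s_1, k_1) = 0xED1
s_3 = Round(s_2, k_2) = 0x0C9

0x0C9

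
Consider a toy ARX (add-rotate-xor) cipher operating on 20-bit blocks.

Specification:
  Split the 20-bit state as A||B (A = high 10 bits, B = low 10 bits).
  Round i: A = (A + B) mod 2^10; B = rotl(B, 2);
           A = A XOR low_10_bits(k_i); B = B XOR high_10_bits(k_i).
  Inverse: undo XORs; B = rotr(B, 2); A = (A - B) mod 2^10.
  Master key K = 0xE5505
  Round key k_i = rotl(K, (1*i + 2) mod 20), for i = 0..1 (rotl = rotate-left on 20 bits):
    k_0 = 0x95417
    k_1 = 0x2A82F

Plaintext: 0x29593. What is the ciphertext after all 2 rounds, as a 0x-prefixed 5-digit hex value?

0x9A0CA

s_0 = plaintext = 0x29593
s_1 = Round(s_0, k_0) = 0x8BC18
s_2 = Round(s_1, k_1) = 0x9A0CA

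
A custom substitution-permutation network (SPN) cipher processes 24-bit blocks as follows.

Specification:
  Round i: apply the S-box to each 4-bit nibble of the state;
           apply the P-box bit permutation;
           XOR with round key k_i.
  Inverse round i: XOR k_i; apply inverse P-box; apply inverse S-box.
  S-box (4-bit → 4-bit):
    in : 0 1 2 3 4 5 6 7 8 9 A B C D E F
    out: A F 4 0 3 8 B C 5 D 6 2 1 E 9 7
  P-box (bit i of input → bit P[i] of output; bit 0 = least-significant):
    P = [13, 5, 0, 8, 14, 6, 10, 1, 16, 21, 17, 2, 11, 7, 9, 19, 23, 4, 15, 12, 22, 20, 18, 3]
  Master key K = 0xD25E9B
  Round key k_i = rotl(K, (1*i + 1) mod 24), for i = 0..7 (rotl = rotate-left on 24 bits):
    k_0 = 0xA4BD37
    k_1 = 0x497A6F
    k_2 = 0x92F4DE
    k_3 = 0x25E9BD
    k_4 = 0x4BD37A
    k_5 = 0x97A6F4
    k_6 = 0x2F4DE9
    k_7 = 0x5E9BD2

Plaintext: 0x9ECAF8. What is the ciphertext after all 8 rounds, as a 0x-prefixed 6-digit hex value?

0x60F256

s_0 = plaintext = 0x9ECAF8
s_1 = Round(s_0, k_0) = 0x42C17E
s_2 = Round(s_1, k_1) = 0x3AD769
s_3 = Round(s_2, k_2) = 0x981709
s_4 = Round(s_3, k_3) = 0xEB4272
s_5 = Round(s_4, k_4) = 0x09DFE1
s_6 = Round(s_5, k_5) = 0x2C555F
s_7 = Round(s_6, k_6) = 0xA36DCE
s_8 = Round(s_7, k_7) = 0x60F256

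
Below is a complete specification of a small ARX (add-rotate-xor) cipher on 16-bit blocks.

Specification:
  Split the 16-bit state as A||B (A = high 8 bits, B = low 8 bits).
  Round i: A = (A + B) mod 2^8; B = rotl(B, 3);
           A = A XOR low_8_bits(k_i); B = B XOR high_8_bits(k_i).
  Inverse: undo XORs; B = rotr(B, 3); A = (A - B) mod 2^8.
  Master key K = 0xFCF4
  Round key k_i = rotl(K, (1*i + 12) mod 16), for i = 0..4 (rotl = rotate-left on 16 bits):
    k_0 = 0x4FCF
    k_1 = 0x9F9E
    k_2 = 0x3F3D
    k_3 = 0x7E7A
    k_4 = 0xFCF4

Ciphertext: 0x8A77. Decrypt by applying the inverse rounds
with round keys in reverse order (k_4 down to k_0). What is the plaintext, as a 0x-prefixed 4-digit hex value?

0x11F8

s_0 = ciphertext = 0x8A77
s_1 = InvRound(s_0, k_4) = 0x0D71
s_2 = InvRound(s_1, k_3) = 0x96E1
s_3 = InvRound(s_2, k_2) = 0xD0DB
s_4 = InvRound(s_3, k_1) = 0xC688
s_5 = InvRound(s_4, k_0) = 0x11F8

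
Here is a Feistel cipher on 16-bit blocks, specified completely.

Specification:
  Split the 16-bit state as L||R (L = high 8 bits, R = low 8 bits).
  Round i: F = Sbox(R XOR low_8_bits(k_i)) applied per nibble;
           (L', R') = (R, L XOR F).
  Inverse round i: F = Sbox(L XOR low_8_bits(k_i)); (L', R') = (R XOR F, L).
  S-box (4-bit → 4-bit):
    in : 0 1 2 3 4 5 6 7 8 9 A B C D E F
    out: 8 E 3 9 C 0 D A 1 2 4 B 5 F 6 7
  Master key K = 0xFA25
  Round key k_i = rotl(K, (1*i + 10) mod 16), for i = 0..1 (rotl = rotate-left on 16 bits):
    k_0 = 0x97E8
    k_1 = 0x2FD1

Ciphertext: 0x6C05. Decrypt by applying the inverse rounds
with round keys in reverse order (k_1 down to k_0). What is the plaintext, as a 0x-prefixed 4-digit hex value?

s_0 = ciphertext = 0x6C05
s_1 = InvRound(s_0, k_1) = 0xBA6C
s_2 = InvRound(s_1, k_0) = 0x6FBA

0x6FBA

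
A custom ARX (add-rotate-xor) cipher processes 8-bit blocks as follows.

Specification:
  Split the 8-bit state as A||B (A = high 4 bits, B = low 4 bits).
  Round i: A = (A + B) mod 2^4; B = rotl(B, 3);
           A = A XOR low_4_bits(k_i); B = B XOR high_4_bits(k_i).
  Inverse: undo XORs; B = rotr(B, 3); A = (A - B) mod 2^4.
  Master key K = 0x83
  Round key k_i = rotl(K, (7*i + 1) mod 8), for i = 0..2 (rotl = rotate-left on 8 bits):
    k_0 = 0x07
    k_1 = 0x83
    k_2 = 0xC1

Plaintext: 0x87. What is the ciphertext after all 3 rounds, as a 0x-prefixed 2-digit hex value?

0x46

s_0 = plaintext = 0x87
s_1 = Round(s_0, k_0) = 0x8B
s_2 = Round(s_1, k_1) = 0x05
s_3 = Round(s_2, k_2) = 0x46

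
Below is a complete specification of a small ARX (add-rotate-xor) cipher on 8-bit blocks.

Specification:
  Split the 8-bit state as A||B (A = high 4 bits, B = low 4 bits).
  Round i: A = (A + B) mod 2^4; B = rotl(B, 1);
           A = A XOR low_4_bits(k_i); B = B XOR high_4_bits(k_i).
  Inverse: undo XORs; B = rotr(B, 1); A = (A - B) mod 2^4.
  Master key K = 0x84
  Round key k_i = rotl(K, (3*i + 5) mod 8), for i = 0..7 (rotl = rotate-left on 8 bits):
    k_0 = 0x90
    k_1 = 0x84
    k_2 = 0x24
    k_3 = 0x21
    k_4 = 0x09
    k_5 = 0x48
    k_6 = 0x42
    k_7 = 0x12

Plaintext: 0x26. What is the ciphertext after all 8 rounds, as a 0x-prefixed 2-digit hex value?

s_0 = plaintext = 0x26
s_1 = Round(s_0, k_0) = 0x85
s_2 = Round(s_1, k_1) = 0x92
s_3 = Round(s_2, k_2) = 0xF6
s_4 = Round(s_3, k_3) = 0x4E
s_5 = Round(s_4, k_4) = 0xBD
s_6 = Round(s_5, k_5) = 0x0F
s_7 = Round(s_6, k_6) = 0xDB
s_8 = Round(s_7, k_7) = 0xA6

0xA6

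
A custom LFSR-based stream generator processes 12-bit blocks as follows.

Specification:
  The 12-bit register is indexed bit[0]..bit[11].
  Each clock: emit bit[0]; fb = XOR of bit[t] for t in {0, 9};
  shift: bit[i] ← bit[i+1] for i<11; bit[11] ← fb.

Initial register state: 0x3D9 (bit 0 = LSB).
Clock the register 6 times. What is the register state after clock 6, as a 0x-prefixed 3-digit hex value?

0x60F

reg_0 = 0x3D9
clock 1: out=1, reg = 0x1EC
clock 2: out=0, reg = 0x0F6
clock 3: out=0, reg = 0x07B
clock 4: out=1, reg = 0x83D
clock 5: out=1, reg = 0xC1E
clock 6: out=0, reg = 0x60F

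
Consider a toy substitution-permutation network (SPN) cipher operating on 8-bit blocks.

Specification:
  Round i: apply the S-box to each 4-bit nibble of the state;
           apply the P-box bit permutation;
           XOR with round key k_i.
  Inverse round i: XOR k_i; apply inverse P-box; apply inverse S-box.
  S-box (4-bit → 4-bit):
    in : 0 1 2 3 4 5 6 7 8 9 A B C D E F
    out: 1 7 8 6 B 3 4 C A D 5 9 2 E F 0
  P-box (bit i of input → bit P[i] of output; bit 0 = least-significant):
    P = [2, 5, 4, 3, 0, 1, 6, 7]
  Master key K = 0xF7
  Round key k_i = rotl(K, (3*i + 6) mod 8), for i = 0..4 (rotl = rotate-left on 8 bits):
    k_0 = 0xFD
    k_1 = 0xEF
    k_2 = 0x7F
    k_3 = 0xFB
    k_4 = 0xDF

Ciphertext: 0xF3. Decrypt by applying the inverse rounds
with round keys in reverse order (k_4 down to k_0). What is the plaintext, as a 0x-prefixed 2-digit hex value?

0xCD

s_0 = ciphertext = 0xF3
s_1 = InvRound(s_0, k_4) = 0xF4
s_2 = InvRound(s_1, k_3) = 0x5B
s_3 = InvRound(s_2, k_2) = 0xF5
s_4 = InvRound(s_3, k_1) = 0xC7
s_5 = InvRound(s_4, k_0) = 0xCD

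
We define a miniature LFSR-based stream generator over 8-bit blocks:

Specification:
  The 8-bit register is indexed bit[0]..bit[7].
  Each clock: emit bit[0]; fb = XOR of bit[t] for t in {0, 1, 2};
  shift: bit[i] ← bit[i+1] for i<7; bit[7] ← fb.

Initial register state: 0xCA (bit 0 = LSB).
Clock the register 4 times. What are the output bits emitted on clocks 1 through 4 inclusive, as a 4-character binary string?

reg_0 = 0xCA
clock 1: out=0, reg = 0xE5
clock 2: out=1, reg = 0x72
clock 3: out=0, reg = 0xB9
clock 4: out=1, reg = 0xDC

0101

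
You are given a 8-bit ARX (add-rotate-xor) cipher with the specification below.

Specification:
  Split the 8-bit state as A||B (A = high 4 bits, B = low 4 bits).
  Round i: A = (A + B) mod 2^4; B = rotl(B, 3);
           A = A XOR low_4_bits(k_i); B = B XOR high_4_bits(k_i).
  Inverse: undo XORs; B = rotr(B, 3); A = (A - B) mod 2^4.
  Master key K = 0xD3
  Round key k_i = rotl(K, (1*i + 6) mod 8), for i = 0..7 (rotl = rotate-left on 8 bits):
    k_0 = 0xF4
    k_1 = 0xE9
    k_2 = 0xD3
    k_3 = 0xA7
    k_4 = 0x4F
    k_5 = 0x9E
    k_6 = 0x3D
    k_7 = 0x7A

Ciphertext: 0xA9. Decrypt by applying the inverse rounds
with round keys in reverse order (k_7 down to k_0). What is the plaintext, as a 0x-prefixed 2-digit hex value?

s_0 = ciphertext = 0xA9
s_1 = InvRound(s_0, k_7) = 0x3D
s_2 = InvRound(s_1, k_6) = 0x1D
s_3 = InvRound(s_2, k_5) = 0x78
s_4 = InvRound(s_3, k_4) = 0xF9
s_5 = InvRound(s_4, k_3) = 0x26
s_6 = InvRound(s_5, k_2) = 0xA7
s_7 = InvRound(s_6, k_1) = 0x03
s_8 = InvRound(s_7, k_0) = 0xB9

0xB9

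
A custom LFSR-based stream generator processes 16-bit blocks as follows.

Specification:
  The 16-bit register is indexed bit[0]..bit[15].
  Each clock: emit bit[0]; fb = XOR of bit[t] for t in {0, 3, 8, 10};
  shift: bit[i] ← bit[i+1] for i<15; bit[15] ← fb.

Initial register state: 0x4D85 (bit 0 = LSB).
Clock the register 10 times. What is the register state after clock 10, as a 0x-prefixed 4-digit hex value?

reg_0 = 0x4D85
clock 1: out=1, reg = 0xA6C2
clock 2: out=0, reg = 0xD361
clock 3: out=1, reg = 0x69B0
clock 4: out=0, reg = 0xB4D8
clock 5: out=0, reg = 0x5A6C
clock 6: out=0, reg = 0xAD36
clock 7: out=0, reg = 0x569B
clock 8: out=1, reg = 0xAB4D
clock 9: out=1, reg = 0xD5A6
clock 10: out=0, reg = 0x6AD3

0x6AD3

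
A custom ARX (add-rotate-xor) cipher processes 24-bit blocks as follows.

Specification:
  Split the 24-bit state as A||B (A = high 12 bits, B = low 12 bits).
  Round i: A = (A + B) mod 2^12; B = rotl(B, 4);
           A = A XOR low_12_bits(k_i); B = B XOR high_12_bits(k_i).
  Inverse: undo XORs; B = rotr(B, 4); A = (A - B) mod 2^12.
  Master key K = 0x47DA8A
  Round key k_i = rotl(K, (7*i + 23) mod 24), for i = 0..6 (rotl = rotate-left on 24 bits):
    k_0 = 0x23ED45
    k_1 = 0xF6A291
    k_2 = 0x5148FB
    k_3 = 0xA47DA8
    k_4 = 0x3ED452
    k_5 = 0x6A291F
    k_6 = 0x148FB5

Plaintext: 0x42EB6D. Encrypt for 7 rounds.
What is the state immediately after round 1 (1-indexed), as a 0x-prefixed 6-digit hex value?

0x2DE4E5

s_0 = plaintext = 0x42EB6D
s_1 = Round(s_0, k_0) = 0x2DE4E5
s_2 = Round(s_1, k_1) = 0x55213E
s_3 = Round(s_2, k_2) = 0xE6B6F5
s_4 = Round(s_3, k_3) = 0x8C8511
s_5 = Round(s_4, k_4) = 0x98B2F8
s_6 = Round(s_5, k_5) = 0x59C920
s_7 = Round(s_6, k_6) = 0x109341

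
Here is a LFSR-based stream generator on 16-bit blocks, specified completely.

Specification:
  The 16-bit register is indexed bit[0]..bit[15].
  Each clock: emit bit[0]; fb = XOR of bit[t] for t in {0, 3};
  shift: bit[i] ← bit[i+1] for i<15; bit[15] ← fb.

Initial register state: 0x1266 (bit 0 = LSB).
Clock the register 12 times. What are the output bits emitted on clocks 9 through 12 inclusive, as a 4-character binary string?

0100

reg_0 = 0x1266
clock 1: out=0, reg = 0x0933
clock 2: out=1, reg = 0x8499
clock 3: out=1, reg = 0x424C
clock 4: out=0, reg = 0xA126
clock 5: out=0, reg = 0x5093
clock 6: out=1, reg = 0xA849
clock 7: out=1, reg = 0x5424
clock 8: out=0, reg = 0x2A12
clock 9: out=0, reg = 0x1509
clock 10: out=1, reg = 0x0A84
clock 11: out=0, reg = 0x0542
clock 12: out=0, reg = 0x02A1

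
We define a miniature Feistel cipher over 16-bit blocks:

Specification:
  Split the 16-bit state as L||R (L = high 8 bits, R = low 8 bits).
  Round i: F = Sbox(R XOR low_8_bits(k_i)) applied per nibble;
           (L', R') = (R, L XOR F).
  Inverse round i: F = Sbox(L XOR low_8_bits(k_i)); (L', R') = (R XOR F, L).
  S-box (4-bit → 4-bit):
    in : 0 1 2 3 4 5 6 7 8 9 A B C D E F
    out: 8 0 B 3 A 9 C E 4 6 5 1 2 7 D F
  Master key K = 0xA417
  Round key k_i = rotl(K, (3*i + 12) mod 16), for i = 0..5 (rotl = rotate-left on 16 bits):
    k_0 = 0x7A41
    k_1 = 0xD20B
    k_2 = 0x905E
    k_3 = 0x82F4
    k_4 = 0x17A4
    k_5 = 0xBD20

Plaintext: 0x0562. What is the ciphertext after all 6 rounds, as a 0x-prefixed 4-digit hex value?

s_0 = plaintext = 0x0562
s_1 = Round(s_0, k_0) = 0x62B6
s_2 = Round(s_1, k_1) = 0xB675
s_3 = Round(s_2, k_2) = 0x7507
s_4 = Round(s_3, k_3) = 0x0786
s_5 = Round(s_4, k_4) = 0x86BC
s_6 = Round(s_5, k_5) = 0xBCE4

0xBCE4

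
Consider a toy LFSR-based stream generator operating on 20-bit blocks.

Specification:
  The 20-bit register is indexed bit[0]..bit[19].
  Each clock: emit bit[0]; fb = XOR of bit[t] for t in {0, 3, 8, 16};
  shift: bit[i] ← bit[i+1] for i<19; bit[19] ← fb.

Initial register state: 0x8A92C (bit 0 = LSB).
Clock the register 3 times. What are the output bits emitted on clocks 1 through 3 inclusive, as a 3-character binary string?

reg_0 = 0x8A92C
clock 1: out=0, reg = 0x45496
clock 2: out=0, reg = 0x22A4B
clock 3: out=1, reg = 0x11525

001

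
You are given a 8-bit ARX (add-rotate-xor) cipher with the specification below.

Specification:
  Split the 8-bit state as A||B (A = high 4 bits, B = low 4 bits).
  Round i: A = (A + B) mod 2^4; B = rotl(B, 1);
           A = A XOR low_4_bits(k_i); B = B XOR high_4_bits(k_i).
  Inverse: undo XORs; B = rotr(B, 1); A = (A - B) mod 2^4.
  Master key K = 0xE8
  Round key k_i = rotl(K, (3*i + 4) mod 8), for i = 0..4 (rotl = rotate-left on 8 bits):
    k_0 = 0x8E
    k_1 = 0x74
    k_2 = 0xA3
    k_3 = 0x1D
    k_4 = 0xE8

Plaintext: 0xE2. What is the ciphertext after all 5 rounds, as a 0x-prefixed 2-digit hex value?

0x21

s_0 = plaintext = 0xE2
s_1 = Round(s_0, k_0) = 0xEC
s_2 = Round(s_1, k_1) = 0xEE
s_3 = Round(s_2, k_2) = 0xF7
s_4 = Round(s_3, k_3) = 0xBF
s_5 = Round(s_4, k_4) = 0x21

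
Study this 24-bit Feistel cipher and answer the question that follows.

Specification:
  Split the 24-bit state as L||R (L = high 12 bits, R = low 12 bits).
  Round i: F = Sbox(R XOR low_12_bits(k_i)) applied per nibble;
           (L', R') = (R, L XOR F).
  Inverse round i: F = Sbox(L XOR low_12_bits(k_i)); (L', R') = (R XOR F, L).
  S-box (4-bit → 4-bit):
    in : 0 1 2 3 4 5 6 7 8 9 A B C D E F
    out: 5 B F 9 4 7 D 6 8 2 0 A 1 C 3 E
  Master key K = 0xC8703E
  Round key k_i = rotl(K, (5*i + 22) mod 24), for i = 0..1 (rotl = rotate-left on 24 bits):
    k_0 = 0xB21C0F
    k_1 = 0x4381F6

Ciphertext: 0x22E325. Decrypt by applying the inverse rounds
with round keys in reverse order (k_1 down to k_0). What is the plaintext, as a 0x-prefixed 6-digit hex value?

s_0 = ciphertext = 0x22E325
s_1 = InvRound(s_0, k_1) = 0xAED22E
s_2 = InvRound(s_1, k_0) = 0xF11AED

0xF11AED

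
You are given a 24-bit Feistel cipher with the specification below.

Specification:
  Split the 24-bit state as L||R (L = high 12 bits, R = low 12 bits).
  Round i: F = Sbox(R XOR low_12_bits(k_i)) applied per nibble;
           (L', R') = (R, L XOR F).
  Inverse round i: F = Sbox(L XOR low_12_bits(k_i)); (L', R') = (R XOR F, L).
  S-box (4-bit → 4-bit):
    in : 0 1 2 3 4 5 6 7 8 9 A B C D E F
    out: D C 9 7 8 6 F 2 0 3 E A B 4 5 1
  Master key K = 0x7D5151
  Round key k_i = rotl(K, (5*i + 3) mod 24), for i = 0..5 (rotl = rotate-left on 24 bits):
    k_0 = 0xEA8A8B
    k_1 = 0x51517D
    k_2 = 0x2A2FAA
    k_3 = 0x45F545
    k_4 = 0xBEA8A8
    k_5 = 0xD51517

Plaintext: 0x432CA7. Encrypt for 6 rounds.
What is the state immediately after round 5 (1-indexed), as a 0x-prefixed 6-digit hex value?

s_0 = plaintext = 0x432CA7
s_1 = Round(s_0, k_0) = 0xCA7BA9
s_2 = Round(s_1, k_1) = 0xBA92EF
s_3 = Round(s_2, k_2) = 0x2EFF2F
s_4 = Round(s_3, k_3) = 0xF2FC11
s_5 = Round(s_4, k_4) = 0xC1178C
s_6 = Round(s_5, k_5) = 0x78C52B

0xC1178C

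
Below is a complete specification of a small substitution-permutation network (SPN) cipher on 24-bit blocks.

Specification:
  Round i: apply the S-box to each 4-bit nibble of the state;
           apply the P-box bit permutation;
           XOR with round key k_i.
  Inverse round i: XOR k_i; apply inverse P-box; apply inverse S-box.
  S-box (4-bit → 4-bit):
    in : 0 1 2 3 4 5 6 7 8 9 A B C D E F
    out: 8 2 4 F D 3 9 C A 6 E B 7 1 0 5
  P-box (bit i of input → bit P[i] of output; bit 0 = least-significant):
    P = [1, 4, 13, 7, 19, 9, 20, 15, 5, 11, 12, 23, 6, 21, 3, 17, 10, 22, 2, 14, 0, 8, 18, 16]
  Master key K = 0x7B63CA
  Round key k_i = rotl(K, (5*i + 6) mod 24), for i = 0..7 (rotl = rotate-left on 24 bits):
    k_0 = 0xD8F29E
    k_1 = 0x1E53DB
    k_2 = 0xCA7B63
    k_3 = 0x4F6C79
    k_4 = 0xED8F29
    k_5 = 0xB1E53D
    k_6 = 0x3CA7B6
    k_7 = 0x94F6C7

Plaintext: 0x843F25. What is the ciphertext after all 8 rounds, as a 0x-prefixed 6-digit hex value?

0x493F3B

s_0 = plaintext = 0x843F25
s_1 = Round(s_0, k_0) = 0xEBA7E0
s_2 = Round(s_1, k_1) = 0xFC0753
s_3 = Round(s_2, k_2) = 0x044DF4
s_4 = Round(s_3, k_3) = 0x540897
s_5 = Round(s_4, k_4) = 0x7FE0AC
s_6 = Round(s_5, k_5) = 0x24432B
s_7 = Round(s_6, k_6) = 0xAAFB48
s_8 = Round(s_7, k_7) = 0x493F3B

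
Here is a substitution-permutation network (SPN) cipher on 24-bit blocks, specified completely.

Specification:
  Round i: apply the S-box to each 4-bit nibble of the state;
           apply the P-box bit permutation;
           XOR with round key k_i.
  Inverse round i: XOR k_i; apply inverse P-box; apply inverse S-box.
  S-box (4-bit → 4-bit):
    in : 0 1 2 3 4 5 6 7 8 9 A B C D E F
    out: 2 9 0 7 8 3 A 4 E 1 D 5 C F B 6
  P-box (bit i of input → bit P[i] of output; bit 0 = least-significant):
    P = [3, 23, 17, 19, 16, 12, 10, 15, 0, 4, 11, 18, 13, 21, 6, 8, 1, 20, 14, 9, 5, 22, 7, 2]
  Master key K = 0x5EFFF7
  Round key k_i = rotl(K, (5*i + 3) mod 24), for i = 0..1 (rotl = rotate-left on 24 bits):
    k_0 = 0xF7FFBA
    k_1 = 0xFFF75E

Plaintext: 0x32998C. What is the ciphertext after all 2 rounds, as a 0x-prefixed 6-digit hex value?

s_0 = plaintext = 0x32998C
s_1 = Round(s_0, k_0) = 0xBD4B1B
s_2 = Round(s_1, k_1) = 0xEC3CF5

0xEC3CF5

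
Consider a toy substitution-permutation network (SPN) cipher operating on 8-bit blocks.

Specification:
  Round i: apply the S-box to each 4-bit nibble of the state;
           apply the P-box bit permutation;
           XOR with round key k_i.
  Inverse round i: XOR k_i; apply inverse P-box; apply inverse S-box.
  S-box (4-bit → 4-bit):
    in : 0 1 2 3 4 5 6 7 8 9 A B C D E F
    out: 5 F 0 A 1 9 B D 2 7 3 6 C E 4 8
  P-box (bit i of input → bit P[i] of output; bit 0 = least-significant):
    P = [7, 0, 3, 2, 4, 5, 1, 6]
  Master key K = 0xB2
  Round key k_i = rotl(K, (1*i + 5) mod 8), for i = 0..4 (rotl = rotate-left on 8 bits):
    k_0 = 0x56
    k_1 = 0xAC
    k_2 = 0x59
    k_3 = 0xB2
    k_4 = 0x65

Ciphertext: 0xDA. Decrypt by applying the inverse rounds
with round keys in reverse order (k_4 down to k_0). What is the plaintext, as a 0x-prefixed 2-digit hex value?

s_0 = ciphertext = 0xDA
s_1 = InvRound(s_0, k_4) = 0x91
s_2 = InvRound(s_1, k_3) = 0xB8
s_3 = InvRound(s_2, k_2) = 0x3A
s_4 = InvRound(s_3, k_1) = 0x05
s_5 = InvRound(s_4, k_0) = 0x78

0x78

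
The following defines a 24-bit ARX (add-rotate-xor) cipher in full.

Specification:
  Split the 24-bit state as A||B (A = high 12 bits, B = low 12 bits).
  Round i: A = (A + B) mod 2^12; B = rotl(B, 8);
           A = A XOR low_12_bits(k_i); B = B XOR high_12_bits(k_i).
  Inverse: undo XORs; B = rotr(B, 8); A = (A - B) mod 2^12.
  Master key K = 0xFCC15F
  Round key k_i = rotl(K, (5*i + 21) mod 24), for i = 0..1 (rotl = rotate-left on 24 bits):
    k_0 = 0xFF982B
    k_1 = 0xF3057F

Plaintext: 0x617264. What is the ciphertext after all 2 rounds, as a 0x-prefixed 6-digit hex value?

0x95008D

s_0 = plaintext = 0x617264
s_1 = Round(s_0, k_0) = 0x050BDF
s_2 = Round(s_1, k_1) = 0x95008D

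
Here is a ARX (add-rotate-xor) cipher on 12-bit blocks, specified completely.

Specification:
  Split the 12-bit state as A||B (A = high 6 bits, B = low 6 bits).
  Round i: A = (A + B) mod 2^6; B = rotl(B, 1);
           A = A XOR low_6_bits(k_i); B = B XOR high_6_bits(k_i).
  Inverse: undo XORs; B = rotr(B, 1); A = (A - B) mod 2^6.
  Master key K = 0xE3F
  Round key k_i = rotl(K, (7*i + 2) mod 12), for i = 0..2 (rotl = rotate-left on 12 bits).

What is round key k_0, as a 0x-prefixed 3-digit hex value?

0x8FF

K = 0xE3F
k_0 = rotl(K, (7*0+2) mod 12) = rotl(K, 2) = 0x8FF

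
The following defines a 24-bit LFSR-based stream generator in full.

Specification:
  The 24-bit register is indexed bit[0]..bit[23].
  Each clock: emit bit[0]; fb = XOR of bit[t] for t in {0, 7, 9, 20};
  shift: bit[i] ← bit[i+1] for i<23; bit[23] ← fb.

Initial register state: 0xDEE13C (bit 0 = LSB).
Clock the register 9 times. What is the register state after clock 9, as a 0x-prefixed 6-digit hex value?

reg_0 = 0xDEE13C
clock 1: out=0, reg = 0xEF709E
clock 2: out=0, reg = 0xF7B84F
clock 3: out=1, reg = 0x7BDC27
clock 4: out=1, reg = 0x3DEE13
clock 5: out=1, reg = 0x9EF709
clock 6: out=1, reg = 0xCF7B84
clock 7: out=0, reg = 0x67BDC2
clock 8: out=0, reg = 0xB3DEE1
clock 9: out=1, reg = 0x59EF70

0x59EF70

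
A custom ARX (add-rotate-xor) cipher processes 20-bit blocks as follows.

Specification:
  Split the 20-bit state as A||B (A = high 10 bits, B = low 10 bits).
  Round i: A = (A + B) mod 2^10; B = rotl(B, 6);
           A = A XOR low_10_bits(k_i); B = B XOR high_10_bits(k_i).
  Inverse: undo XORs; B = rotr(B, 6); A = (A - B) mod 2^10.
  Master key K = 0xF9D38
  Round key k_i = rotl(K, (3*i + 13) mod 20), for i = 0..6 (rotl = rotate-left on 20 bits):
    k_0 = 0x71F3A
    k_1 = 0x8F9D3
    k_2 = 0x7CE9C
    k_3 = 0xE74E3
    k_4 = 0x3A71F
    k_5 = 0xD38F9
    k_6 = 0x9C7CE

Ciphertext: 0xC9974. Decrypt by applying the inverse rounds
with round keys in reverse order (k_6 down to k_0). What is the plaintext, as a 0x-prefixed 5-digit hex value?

s_0 = ciphertext = 0xC9974
s_1 = InvRound(s_0, k_6) = 0x2305C
s_2 = InvRound(s_1, k_5) = 0xD252C
s_3 = InvRound(s_2, k_4) = 0xFFC57
s_4 = InvRound(s_3, k_3) = 0x9B4AF
s_5 = InvRound(s_4, k_2) = 0xCB1C5
s_6 = InvRound(s_5, k_1) = 0xD03BF
s_7 = InvRound(s_6, k_0) = 0x3C789

0x3C789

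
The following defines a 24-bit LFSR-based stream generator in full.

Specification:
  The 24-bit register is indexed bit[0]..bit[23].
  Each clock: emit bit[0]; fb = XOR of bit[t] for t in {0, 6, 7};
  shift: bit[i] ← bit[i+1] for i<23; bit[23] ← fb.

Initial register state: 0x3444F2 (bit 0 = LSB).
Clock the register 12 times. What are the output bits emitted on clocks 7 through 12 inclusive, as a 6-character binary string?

110010

reg_0 = 0x3444F2
clock 1: out=0, reg = 0x1A2279
clock 2: out=1, reg = 0x0D113C
clock 3: out=0, reg = 0x06889E
clock 4: out=0, reg = 0x83444F
clock 5: out=1, reg = 0x41A227
clock 6: out=1, reg = 0xA0D113
clock 7: out=1, reg = 0xD06889
clock 8: out=1, reg = 0x683444
clock 9: out=0, reg = 0xB41A22
clock 10: out=0, reg = 0x5A0D11
clock 11: out=1, reg = 0xAD0688
clock 12: out=0, reg = 0xD68344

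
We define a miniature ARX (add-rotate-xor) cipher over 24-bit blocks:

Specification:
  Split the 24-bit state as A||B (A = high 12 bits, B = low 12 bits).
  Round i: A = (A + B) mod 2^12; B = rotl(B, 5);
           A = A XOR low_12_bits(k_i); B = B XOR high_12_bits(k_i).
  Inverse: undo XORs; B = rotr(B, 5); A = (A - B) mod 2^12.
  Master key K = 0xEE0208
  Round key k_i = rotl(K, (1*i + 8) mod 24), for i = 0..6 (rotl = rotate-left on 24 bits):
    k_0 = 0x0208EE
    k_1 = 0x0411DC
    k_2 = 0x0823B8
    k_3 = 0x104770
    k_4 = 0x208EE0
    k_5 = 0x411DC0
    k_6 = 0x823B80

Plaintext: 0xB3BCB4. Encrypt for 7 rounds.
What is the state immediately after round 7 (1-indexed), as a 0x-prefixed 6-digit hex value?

s_0 = plaintext = 0xB3BCB4
s_1 = Round(s_0, k_0) = 0xF016B9
s_2 = Round(s_1, k_1) = 0x46676C
s_3 = Round(s_2, k_2) = 0x86AD0C
s_4 = Round(s_3, k_3) = 0x20609E
s_5 = Round(s_4, k_4) = 0xC441C9
s_6 = Round(s_5, k_5) = 0x3CDD32
s_7 = Round(s_6, k_6) = 0xB7FE79

0xB7FE79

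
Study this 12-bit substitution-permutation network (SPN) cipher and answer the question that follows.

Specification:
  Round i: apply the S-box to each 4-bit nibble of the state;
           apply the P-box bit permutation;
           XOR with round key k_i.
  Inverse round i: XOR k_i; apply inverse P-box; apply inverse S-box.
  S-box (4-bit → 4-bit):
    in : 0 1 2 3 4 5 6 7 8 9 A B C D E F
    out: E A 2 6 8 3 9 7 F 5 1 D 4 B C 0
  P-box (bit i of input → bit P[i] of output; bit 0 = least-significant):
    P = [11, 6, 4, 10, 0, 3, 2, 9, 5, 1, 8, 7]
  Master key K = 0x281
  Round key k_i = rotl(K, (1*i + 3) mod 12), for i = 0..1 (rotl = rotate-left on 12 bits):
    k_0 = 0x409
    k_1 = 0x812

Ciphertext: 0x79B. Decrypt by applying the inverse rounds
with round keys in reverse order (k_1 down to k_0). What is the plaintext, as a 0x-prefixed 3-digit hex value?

0x187

s_0 = ciphertext = 0x79B
s_1 = InvRound(s_0, k_1) = 0xED6
s_2 = InvRound(s_1, k_0) = 0x187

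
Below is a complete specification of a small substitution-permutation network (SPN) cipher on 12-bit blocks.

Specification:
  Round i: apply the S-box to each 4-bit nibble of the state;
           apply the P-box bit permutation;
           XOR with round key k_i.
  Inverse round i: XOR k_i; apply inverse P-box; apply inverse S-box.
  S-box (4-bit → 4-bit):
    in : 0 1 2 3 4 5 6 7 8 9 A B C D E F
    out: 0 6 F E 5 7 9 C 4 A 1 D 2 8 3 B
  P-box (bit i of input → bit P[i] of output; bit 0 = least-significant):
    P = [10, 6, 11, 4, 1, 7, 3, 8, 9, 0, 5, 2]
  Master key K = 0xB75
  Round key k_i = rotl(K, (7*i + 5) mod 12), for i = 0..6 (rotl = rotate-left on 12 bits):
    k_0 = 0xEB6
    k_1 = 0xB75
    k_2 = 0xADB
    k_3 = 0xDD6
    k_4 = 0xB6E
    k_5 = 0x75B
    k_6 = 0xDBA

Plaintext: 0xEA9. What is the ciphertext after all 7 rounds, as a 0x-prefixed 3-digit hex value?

0xA25

s_0 = plaintext = 0xEA9
s_1 = Round(s_0, k_0) = 0xCE5
s_2 = Round(s_1, k_1) = 0x7B6
s_3 = Round(s_2, k_2) = 0xFE5
s_4 = Round(s_3, k_3) = 0x311
s_5 = Round(s_4, k_4) = 0x383
s_6 = Round(s_5, k_5) = 0xF26
s_7 = Round(s_6, k_6) = 0xA25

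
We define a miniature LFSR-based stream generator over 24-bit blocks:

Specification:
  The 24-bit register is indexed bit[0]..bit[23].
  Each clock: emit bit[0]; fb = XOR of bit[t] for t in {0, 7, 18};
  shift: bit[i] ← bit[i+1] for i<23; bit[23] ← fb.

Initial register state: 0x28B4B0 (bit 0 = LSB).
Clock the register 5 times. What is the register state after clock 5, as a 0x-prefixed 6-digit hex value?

0x9945A5

reg_0 = 0x28B4B0
clock 1: out=0, reg = 0x945A58
clock 2: out=0, reg = 0xCA2D2C
clock 3: out=0, reg = 0x651696
clock 4: out=0, reg = 0x328B4B
clock 5: out=1, reg = 0x9945A5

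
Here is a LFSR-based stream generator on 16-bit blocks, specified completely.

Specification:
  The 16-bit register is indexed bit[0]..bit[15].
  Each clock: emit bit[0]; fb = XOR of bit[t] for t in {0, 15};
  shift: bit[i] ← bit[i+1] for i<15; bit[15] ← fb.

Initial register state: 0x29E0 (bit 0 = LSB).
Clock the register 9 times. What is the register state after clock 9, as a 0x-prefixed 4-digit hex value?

reg_0 = 0x29E0
clock 1: out=0, reg = 0x14F0
clock 2: out=0, reg = 0x0A78
clock 3: out=0, reg = 0x053C
clock 4: out=0, reg = 0x029E
clock 5: out=0, reg = 0x014F
clock 6: out=1, reg = 0x80A7
clock 7: out=1, reg = 0x4053
clock 8: out=1, reg = 0xA029
clock 9: out=1, reg = 0x5014

0x5014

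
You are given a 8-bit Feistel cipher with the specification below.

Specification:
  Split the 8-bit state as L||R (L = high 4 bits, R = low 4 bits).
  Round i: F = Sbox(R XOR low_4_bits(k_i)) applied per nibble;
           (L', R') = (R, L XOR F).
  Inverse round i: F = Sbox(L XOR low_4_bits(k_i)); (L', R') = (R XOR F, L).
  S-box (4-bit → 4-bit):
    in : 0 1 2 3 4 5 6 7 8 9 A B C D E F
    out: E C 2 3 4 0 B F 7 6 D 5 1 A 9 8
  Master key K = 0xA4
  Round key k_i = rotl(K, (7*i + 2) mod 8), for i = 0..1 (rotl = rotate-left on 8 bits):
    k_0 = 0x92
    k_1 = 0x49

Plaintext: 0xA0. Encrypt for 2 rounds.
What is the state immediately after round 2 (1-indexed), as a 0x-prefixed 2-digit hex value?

0x8C

s_0 = plaintext = 0xA0
s_1 = Round(s_0, k_0) = 0x08
s_2 = Round(s_1, k_1) = 0x8C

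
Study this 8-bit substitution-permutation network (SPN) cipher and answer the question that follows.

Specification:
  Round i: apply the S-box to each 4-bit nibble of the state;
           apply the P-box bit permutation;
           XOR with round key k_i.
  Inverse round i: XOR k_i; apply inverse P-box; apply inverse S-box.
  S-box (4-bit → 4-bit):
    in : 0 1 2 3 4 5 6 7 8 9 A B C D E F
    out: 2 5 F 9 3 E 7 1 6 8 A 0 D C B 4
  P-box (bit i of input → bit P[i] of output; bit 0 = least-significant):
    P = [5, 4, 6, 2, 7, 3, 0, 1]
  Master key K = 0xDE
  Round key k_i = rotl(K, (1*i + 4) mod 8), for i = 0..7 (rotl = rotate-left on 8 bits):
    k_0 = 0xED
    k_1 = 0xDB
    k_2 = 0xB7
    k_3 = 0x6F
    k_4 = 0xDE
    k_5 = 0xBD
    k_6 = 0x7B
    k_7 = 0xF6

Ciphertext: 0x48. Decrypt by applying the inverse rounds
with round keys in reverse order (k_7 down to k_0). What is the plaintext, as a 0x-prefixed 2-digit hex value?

0x23

s_0 = ciphertext = 0x48
s_1 = InvRound(s_0, k_7) = 0xEE
s_2 = InvRound(s_1, k_6) = 0x1A
s_3 = InvRound(s_2, k_5) = 0xC3
s_4 = InvRound(s_3, k_4) = 0x8A
s_5 = InvRound(s_4, k_3) = 0x1C
s_6 = InvRound(s_5, k_2) = 0x27
s_7 = InvRound(s_6, k_1) = 0x42
s_8 = InvRound(s_7, k_0) = 0x23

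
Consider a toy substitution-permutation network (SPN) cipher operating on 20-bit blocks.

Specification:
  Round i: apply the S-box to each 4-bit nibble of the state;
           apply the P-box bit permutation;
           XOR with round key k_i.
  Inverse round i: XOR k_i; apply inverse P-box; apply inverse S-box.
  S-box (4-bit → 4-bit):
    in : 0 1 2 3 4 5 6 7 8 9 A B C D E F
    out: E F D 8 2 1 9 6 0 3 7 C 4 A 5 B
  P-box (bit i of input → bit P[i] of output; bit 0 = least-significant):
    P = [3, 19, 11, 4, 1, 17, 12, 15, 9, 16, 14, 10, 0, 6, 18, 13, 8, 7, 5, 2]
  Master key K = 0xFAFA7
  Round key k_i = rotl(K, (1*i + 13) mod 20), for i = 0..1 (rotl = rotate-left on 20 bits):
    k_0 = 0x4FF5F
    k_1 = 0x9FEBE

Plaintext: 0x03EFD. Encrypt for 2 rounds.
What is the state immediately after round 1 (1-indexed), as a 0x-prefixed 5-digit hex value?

0xE1DE9

s_0 = plaintext = 0x03EFD
s_1 = Round(s_0, k_0) = 0xE1DE9
s_2 = Round(s_1, k_1) = 0x4CBD5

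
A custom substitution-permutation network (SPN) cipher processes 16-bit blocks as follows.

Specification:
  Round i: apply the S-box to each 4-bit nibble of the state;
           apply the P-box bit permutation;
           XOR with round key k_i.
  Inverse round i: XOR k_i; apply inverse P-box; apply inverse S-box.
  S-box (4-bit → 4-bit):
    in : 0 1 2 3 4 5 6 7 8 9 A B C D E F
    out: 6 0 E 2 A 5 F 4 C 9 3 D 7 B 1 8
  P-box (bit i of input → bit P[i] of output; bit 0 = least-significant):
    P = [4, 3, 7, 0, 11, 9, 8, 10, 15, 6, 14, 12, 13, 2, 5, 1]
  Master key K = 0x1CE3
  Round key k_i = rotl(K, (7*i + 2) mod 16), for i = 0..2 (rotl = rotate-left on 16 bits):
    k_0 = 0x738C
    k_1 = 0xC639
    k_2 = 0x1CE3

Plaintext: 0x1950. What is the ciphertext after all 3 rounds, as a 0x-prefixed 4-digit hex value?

0xFD4D

s_0 = plaintext = 0x1950
s_1 = Round(s_0, k_0) = 0xEA04
s_2 = Round(s_1, k_1) = 0x6570
s_3 = Round(s_2, k_2) = 0xFD4D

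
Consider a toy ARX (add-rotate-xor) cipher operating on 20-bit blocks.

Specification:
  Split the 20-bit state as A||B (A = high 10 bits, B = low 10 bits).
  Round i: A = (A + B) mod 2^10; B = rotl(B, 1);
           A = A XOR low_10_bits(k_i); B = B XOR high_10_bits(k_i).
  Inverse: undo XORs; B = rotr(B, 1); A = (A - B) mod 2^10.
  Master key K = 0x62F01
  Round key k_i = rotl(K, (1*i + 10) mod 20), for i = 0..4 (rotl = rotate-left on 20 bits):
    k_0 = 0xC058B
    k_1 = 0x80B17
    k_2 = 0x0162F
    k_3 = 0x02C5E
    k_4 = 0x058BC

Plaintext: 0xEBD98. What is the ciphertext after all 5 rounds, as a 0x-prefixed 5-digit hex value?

0x91B10

s_0 = plaintext = 0xEBD98
s_1 = Round(s_0, k_0) = 0x33031
s_2 = Round(s_1, k_1) = 0xFAA60
s_3 = Round(s_2, k_2) = 0x194C4
s_4 = Round(s_3, k_3) = 0x5DD83
s_5 = Round(s_4, k_4) = 0x91B10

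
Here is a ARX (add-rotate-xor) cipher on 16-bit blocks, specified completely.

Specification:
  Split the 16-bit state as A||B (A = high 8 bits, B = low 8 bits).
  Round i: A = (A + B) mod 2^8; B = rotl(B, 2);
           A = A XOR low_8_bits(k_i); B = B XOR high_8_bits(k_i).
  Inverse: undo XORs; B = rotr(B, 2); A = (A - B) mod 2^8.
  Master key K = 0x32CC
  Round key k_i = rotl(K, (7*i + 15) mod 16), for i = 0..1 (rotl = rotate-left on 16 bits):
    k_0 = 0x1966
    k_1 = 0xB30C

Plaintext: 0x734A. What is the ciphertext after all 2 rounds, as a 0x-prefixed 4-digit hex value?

s_0 = plaintext = 0x734A
s_1 = Round(s_0, k_0) = 0xDB30
s_2 = Round(s_1, k_1) = 0x0773

0x0773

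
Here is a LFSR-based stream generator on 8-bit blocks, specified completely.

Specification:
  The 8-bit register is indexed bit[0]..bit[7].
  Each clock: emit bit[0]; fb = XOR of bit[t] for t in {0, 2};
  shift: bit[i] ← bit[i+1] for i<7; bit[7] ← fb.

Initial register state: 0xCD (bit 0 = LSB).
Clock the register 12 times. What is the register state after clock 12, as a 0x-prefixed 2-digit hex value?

0x17

reg_0 = 0xCD
clock 1: out=1, reg = 0x66
clock 2: out=0, reg = 0xB3
clock 3: out=1, reg = 0xD9
clock 4: out=1, reg = 0xEC
clock 5: out=0, reg = 0xF6
clock 6: out=0, reg = 0xFB
clock 7: out=1, reg = 0xFD
clock 8: out=1, reg = 0x7E
clock 9: out=0, reg = 0xBF
clock 10: out=1, reg = 0x5F
clock 11: out=1, reg = 0x2F
clock 12: out=1, reg = 0x17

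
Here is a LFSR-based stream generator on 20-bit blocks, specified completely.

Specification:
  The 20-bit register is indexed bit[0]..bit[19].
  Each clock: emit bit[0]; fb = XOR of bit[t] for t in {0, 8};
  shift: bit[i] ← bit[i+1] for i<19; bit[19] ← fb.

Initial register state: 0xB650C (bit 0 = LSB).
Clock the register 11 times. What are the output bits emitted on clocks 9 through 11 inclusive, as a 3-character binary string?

101

reg_0 = 0xB650C
clock 1: out=0, reg = 0xDB286
clock 2: out=0, reg = 0x6D943
clock 3: out=1, reg = 0x36CA1
clock 4: out=1, reg = 0x9B650
clock 5: out=0, reg = 0x4DB28
clock 6: out=0, reg = 0xA6D94
clock 7: out=0, reg = 0xD36CA
clock 8: out=0, reg = 0x69B65
clock 9: out=1, reg = 0x34DB2
clock 10: out=0, reg = 0x9A6D9
clock 11: out=1, reg = 0xCD36C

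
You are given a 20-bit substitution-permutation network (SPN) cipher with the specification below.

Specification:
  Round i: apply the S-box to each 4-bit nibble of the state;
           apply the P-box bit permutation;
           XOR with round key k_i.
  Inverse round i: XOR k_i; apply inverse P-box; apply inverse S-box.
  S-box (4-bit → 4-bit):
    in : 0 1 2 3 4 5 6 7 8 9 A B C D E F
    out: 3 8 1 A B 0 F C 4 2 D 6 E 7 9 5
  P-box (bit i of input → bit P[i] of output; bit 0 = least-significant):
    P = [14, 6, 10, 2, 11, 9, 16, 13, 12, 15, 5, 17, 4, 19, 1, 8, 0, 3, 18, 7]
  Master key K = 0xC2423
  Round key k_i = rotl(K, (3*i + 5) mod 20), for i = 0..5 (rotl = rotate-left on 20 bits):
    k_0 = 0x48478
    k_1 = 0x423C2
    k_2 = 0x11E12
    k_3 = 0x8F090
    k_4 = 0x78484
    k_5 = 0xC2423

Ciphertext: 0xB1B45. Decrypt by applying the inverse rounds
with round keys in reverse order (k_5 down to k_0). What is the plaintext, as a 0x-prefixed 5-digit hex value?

s_0 = ciphertext = 0xB1B45
s_1 = InvRound(s_0, k_5) = 0x87A6C
s_2 = InvRound(s_1, k_4) = 0xC966D
s_3 = InvRound(s_2, k_3) = 0x62836
s_4 = InvRound(s_3, k_2) = 0x85AC7
s_5 = InvRound(s_4, k_1) = 0xF32EE
s_6 = InvRound(s_5, k_0) = 0x1D4C7

0x1D4C7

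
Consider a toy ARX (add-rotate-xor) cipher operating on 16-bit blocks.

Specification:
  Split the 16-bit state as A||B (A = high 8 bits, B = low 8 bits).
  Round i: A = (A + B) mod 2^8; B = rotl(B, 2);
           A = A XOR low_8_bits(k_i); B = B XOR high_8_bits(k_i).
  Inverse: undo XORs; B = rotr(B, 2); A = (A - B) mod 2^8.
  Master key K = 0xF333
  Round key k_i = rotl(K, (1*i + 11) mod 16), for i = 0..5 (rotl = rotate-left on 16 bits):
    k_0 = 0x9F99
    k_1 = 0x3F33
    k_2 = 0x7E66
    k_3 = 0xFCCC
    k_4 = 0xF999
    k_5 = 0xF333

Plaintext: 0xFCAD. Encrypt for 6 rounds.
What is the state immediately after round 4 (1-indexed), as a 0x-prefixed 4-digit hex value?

s_0 = plaintext = 0xFCAD
s_1 = Round(s_0, k_0) = 0x3029
s_2 = Round(s_1, k_1) = 0x6A9B
s_3 = Round(s_2, k_2) = 0x6310
s_4 = Round(s_3, k_3) = 0xBFBC
s_5 = Round(s_4, k_4) = 0xE20B
s_6 = Round(s_5, k_5) = 0xDEDF

0xBFBC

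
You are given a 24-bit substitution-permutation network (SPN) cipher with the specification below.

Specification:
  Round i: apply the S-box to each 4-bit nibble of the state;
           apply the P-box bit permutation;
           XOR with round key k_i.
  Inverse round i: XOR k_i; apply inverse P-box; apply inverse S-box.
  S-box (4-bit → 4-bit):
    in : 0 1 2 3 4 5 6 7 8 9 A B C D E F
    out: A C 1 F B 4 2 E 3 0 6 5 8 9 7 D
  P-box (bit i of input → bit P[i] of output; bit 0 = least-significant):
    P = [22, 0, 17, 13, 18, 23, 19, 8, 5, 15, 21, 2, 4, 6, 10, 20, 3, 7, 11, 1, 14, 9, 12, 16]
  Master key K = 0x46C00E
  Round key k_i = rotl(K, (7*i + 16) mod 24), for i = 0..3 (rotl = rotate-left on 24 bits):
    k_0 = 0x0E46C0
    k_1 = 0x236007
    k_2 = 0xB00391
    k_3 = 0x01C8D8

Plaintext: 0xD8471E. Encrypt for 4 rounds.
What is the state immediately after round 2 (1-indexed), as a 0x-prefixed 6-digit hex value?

s_0 = plaintext = 0xD8471E
s_1 = Round(s_0, k_0) = 0x75871D
s_2 = Round(s_1, k_1) = 0x4ADB53
s_3 = Round(s_2, k_2) = 0xCB6920
s_4 = Round(s_3, k_3) = 0x04E091

0x4ADB53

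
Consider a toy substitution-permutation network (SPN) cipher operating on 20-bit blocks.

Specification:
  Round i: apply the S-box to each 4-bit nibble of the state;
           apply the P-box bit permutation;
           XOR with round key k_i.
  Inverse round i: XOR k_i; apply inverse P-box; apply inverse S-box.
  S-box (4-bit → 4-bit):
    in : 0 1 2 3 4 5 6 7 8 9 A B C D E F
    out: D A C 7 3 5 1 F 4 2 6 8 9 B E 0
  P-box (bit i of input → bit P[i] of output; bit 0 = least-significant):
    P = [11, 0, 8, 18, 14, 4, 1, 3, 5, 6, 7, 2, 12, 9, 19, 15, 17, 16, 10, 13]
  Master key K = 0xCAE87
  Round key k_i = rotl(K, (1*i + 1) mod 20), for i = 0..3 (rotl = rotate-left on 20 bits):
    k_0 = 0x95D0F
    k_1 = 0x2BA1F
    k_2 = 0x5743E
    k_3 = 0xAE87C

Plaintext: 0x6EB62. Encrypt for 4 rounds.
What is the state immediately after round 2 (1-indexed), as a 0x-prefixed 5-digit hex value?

0x5DCD1

s_0 = plaintext = 0x6EB62
s_1 = Round(s_0, k_0) = 0x79E0B
s_2 = Round(s_1, k_1) = 0x5DCD1
s_3 = Round(s_2, k_2) = 0x3A203
s_4 = Round(s_3, k_3) = 0x1A7F3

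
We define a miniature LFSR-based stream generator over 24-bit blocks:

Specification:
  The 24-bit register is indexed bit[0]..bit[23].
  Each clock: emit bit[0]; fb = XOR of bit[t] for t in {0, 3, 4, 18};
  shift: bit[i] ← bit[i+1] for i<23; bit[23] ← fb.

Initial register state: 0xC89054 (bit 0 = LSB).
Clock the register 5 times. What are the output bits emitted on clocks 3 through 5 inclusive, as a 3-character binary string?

reg_0 = 0xC89054
clock 1: out=0, reg = 0xE4482A
clock 2: out=0, reg = 0x722415
clock 3: out=1, reg = 0x39120A
clock 4: out=0, reg = 0x9C8905
clock 5: out=1, reg = 0x4E4482

101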